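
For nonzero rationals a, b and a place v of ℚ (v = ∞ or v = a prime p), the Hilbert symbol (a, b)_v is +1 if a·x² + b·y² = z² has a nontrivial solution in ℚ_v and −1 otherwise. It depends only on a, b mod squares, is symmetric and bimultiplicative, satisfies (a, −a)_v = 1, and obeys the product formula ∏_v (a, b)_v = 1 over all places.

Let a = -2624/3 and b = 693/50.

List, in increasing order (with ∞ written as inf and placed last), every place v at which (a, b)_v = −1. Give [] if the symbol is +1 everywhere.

Mod squares: a ≡ -123, b ≡ 154. Check v ∈ {∞, 2, 3, 5, 7, 11, 41}.
v=41: a=41^1·(≡6), b=41^0·(≡36) mod 41; (6|41)=-1, (36|41)=+1; (−1)^{1·0·20}·(-1)^0·(+1)^1 = +1.
v=3: a=3^-1·(≡1), b=3^2·(≡1) mod 3; (1|3)=+1, (1|3)=+1; (−1)^{-1·2·1}·(+1)^2·(+1)^-1 = +1.
v=11: a=11^0·(≡9), b=11^1·(≡5) mod 11; (9|11)=+1, (5|11)=+1; (−1)^{0·1·5}·(+1)^1·(+1)^0 = +1.
v=∞: -123 < 0 and 154 > 0  ⇒  (a,b)_∞ = +1.
v=7: a=7^0·(≡5), b=7^1·(≡1) mod 7; (5|7)=-1, (1|7)=+1; (−1)^{0·1·3}·(-1)^1·(+1)^0 = -1.
v=5: a=5^0·(≡2), b=5^-2·(≡4) mod 5; (2|5)=-1, (4|5)=+1; (−1)^{0·-2·2}·(-1)^-2·(+1)^0 = +1.
v=2: v_2(a)=6, v_2(b)=-1; units ≡ 5, 5 (mod 8); ε·ε+αω+βω = 0·0+6·1+-1·1 ≡ 1  ⇒  (a,b)_2 = -1.
|Ram(-123, 154)| = 2, even; anisotropic at {2, 7}.

[2, 7]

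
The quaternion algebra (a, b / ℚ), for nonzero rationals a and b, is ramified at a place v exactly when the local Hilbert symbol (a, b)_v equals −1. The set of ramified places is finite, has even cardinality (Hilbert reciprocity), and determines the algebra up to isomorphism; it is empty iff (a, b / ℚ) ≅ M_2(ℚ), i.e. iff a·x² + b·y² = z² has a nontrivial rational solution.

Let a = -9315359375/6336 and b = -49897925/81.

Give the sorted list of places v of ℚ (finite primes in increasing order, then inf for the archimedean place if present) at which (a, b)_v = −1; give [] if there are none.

Mod squares: a ≡ -253, b ≡ -77. Check v ∈ {∞, 2, 3, 5, 7, 11, 23}.
v=3: a=3^-2·(≡2), b=3^-4·(≡1) mod 3; (2|3)=-1, (1|3)=+1; (−1)^{-2·-4·1}·(-1)^-4·(+1)^-2 = +1.
v=∞: -253 < 0 and -77 < 0  ⇒  (a,b)_∞ = -1.
v=11: a=11^-1·(≡2), b=11^1·(≡4) mod 11; (2|11)=-1, (4|11)=+1; (−1)^{-1·1·5}·(-1)^1·(+1)^-1 = +1.
v=7: a=7^2·(≡6), b=7^3·(≡5) mod 7; (6|7)=-1, (5|7)=-1; (−1)^{2·3·3}·(-1)^3·(-1)^2 = -1.
v=23: a=23^3·(≡2), b=23^2·(≡19) mod 23; (2|23)=+1, (19|23)=-1; (−1)^{3·2·11}·(+1)^2·(-1)^3 = -1.
v=2: v_2(a)=-6, v_2(b)=0; units ≡ 3, 3 (mod 8); ε·ε+αω+βω = 1·1+-6·1+0·1 ≡ 1  ⇒  (a,b)_2 = -1.
v=5: a=5^6·(≡2), b=5^2·(≡3) mod 5; (2|5)=-1, (3|5)=-1; (−1)^{6·2·2}·(-1)^2·(-1)^6 = +1.
(-253, -77 / ℚ) ramifies at {2, 7, 23, ∞}: a division algebra.

[2, 7, 23, inf]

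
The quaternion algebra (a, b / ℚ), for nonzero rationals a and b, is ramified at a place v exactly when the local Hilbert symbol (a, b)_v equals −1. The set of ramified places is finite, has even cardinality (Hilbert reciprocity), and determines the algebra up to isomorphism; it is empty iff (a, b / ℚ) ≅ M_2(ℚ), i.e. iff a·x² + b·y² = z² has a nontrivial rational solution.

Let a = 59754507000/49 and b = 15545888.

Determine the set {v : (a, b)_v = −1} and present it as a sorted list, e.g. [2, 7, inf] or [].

(a, b) ≡ (1230, 2) mod (ℚ^×)²; places V = {2, 3, 5, 7, 17, 41, ∞}.
(a,b)_7: α=-2, u≡6; β=0, v≡1 (mod 7); (6|7)=-1, (1|7)=+1; sign (−1)^0·-1^0·+1^-2 = +1.
(a,b)_41: α=3, u≡12; β=2, v≡23 (mod 41); (12|41)=-1, (23|41)=+1; sign (−1)^0·-1^2·+1^3 = +1.
(a,b)_17: α=2, u≡5; β=2, v≡4 (mod 17); (5|17)=-1, (4|17)=+1; sign (−1)^0·-1^2·+1^2 = +1.
(a,b)_5: α=3, u≡4; β=0, v≡3 (mod 5); (4|5)=+1, (3|5)=-1; sign (−1)^0·+1^0·-1^3 = -1.
(a,b)_∞: sgn(1230)=+, sgn(2)=+, so +1.
(a,b)_3: α=1, u≡2; β=0, v≡2 (mod 3); (2|3)=-1, (2|3)=-1; sign (−1)^0·-1^0·-1^1 = -1.
(a,b)_2: α=3, β=5; u≡7, v≡1 (mod 8); ε(u)ε(v)=1·0, αω(v)=3·0, βω(u)=5·0; sum ≡ 0  ⇒  +1.
(1230, 2 / ℚ) ramifies at {3, 5}: a division algebra.

[3, 5]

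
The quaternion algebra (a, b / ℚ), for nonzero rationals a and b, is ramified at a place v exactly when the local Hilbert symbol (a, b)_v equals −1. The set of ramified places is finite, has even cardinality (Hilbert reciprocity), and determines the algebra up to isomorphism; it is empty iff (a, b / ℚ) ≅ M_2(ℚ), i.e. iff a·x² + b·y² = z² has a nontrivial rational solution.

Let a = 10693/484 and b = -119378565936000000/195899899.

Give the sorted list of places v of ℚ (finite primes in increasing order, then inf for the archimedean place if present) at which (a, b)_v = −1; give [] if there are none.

Mod squares: a ≡ 37, b ≡ -16169. Check v ∈ {∞, 2, 3, 5, 7, 11, 13, 17, 19, 23, 37, 47}.
v=37: a=37^1·(≡10), b=37^1·(≡7) mod 37; (10|37)=+1, (7|37)=+1; (−1)^{1·1·18}·(+1)^1·(+1)^1 = +1.
v=19: a=19^0·(≡8), b=19^-3·(≡7) mod 19; (8|19)=-1, (7|19)=+1; (−1)^{0·-3·9}·(-1)^-3·(+1)^0 = -1.
v=11: a=11^-2·(≡3), b=11^0·(≡1) mod 11; (3|11)=+1, (1|11)=+1; (−1)^{-2·0·5}·(+1)^0·(+1)^-2 = +1.
v=∞: 37 > 0 and -16169 < 0  ⇒  (a,b)_∞ = +1.
v=5: a=5^0·(≡2), b=5^6·(≡4) mod 5; (2|5)=-1, (4|5)=+1; (−1)^{0·6·2}·(-1)^6·(+1)^0 = +1.
v=47: a=47^0·(≡42), b=47^2·(≡20) mod 47; (42|47)=+1, (20|47)=-1; (−1)^{0·2·23}·(+1)^2·(-1)^0 = +1.
v=13: a=13^0·(≡11), b=13^-4·(≡9) mod 13; (11|13)=-1, (9|13)=+1; (−1)^{0·-4·6}·(-1)^-4·(+1)^0 = +1.
v=3: a=3^0·(≡1), b=3^4·(≡1) mod 3; (1|3)=+1, (1|3)=+1; (−1)^{0·4·1}·(+1)^4·(+1)^0 = +1.
v=23: a=23^0·(≡21), b=23^1·(≡19) mod 23; (21|23)=-1, (19|23)=-1; (−1)^{0·1·11}·(-1)^1·(-1)^0 = -1.
v=17: a=17^2·(≡11), b=17^0·(≡8) mod 17; (11|17)=-1, (8|17)=+1; (−1)^{2·0·8}·(-1)^0·(+1)^2 = +1.
v=7: a=7^0·(≡4), b=7^2·(≡2) mod 7; (4|7)=+1, (2|7)=+1; (−1)^{0·2·3}·(+1)^2·(+1)^0 = +1.
v=2: v_2(a)=-2, v_2(b)=10; units ≡ 5, 7 (mod 8); ε·ε+αω+βω = 0·1+-2·0+10·1 ≡ 0  ⇒  (a,b)_2 = +1.
Ram(37, -16169) = {19, 23}; no ℚ_19-point on the conic.

[19, 23]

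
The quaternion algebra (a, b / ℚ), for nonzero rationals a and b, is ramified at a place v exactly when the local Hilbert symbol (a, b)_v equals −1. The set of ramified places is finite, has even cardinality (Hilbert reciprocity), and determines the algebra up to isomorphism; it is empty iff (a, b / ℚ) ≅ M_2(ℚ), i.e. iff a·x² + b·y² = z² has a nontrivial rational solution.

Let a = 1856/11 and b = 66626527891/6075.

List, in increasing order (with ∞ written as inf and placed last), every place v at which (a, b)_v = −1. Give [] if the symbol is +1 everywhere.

(a, b) ≡ (319, 288057) mod (ℚ^×)²; places V = {2, 3, 5, 7, 11, 17, 29, 43, ∞}.
(a,b)_∞: sgn(319)=+, sgn(288057)=+, so +1.
(a,b)_43: α=0, u≡28; β=1, v≡22 (mod 43); (28|43)=-1, (22|43)=-1; sign (−1)^0·-1^1·-1^0 = -1.
(a,b)_17: α=0, u≡8; β=2, v≡2 (mod 17); (8|17)=+1, (2|17)=+1; sign (−1)^0·+1^2·+1^0 = +1.
(a,b)_3: α=0, u≡1; β=-5, v≡1 (mod 3); (1|3)=+1, (1|3)=+1; sign (−1)^0·+1^-5·+1^0 = +1.
(a,b)_7: α=0, u≡2; β=5, v≡6 (mod 7); (2|7)=+1, (6|7)=-1; sign (−1)^0·+1^5·-1^0 = +1.
(a,b)_29: α=1, u≡19; β=1, v≡27 (mod 29); (19|29)=-1, (27|29)=-1; sign (−1)^0·-1^1·-1^1 = +1.
(a,b)_2: α=6, β=0; u≡7, v≡1 (mod 8); ε(u)ε(v)=1·0, αω(v)=6·0, βω(u)=0·0; sum ≡ 0  ⇒  +1.
(a,b)_5: α=0, u≡1; β=-2, v≡2 (mod 5); (1|5)=+1, (2|5)=-1; sign (−1)^0·+1^-2·-1^0 = +1.
(a,b)_11: α=-1, u≡8; β=1, v≡7 (mod 11); (8|11)=-1, (7|11)=-1; sign (−1)^1·-1^1·-1^-1 = -1.
Ram(319, 288057) = {11, 43}; no ℚ_11-point on the conic.

[11, 43]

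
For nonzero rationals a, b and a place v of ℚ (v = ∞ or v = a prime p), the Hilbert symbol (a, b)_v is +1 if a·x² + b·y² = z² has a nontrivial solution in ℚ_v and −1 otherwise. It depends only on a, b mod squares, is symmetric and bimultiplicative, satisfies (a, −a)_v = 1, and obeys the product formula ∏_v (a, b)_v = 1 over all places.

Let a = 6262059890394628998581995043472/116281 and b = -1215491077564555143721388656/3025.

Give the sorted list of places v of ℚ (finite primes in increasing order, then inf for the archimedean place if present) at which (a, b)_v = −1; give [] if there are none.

[]

Mod squares: a ≡ 731564353, b ≡ -11045359. Check v ∈ {∞, 2, 3, 5, 7, 11, 13, 17, 19, 23, 29, 31, 37, 41, 47, 53}.
v=47: a=47^3·(≡27), b=47^2·(≡8) mod 47; (27|47)=+1, (8|47)=+1; (−1)^{3·2·23}·(+1)^2·(+1)^3 = +1.
v=13: a=13^1·(≡5), b=13^1·(≡8) mod 13; (5|13)=-1, (8|13)=-1; (−1)^{1·1·6}·(-1)^1·(-1)^1 = +1.
v=5: a=5^0·(≡2), b=5^-2·(≡4) mod 5; (2|5)=-1, (4|5)=+1; (−1)^{0·-2·2}·(-1)^-2·(+1)^0 = +1.
v=11: a=11^-2·(≡9), b=11^-2·(≡4) mod 11; (9|11)=+1, (4|11)=+1; (−1)^{-2·-2·5}·(+1)^-2·(+1)^-2 = +1.
v=41: a=41^1·(≡30), b=41^1·(≡38) mod 41; (30|41)=-1, (38|41)=-1; (−1)^{1·1·20}·(-1)^1·(-1)^1 = +1.
v=23: a=23^4·(≡6), b=23^3·(≡21) mod 23; (6|23)=+1, (21|23)=-1; (−1)^{4·3·11}·(+1)^3·(-1)^4 = +1.
v=17: a=17^4·(≡15), b=17^3·(≡16) mod 17; (15|17)=+1, (16|17)=+1; (−1)^{4·3·8}·(+1)^3·(+1)^4 = +1.
v=19: a=19^1·(≡4), b=19^2·(≡11) mod 19; (4|19)=+1, (11|19)=+1; (−1)^{1·2·9}·(+1)^2·(+1)^1 = +1.
v=2: v_2(a)=4, v_2(b)=4; units ≡ 1, 1 (mod 8); ε·ε+αω+βω = 0·0+4·0+4·0 ≡ 0  ⇒  (a,b)_2 = +1.
v=∞: 731564353 > 0 and -11045359 < 0  ⇒  (a,b)_∞ = +1.
v=29: a=29^3·(≡18), b=29^2·(≡9) mod 29; (18|29)=-1, (9|29)=+1; (−1)^{3·2·14}·(-1)^2·(+1)^3 = +1.
v=7: a=7^0·(≡4), b=7^2·(≡1) mod 7; (4|7)=+1, (1|7)=+1; (−1)^{0·2·3}·(+1)^2·(+1)^0 = +1.
v=37: a=37^2·(≡2), b=37^2·(≡17) mod 37; (2|37)=-1, (17|37)=-1; (−1)^{2·2·18}·(-1)^2·(-1)^2 = +1.
v=3: a=3^2·(≡1), b=3^0·(≡2) mod 3; (1|3)=+1, (2|3)=-1; (−1)^{2·0·1}·(+1)^0·(-1)^2 = +1.
v=31: a=31^-2·(≡21), b=31^0·(≡24) mod 31; (21|31)=-1, (24|31)=-1; (−1)^{-2·0·15}·(-1)^0·(-1)^-2 = +1.
v=53: a=53^1·(≡24), b=53^1·(≡7) mod 53; (24|53)=+1, (7|53)=+1; (−1)^{1·1·26}·(+1)^1·(+1)^1 = +1.
Every local symbol is +1, so the conic 731564353·x² + -11045359·y² = z² has ℚ_v-points for all v and hence a ℚ-point; (a, b / ℚ) ≅ M_2(ℚ).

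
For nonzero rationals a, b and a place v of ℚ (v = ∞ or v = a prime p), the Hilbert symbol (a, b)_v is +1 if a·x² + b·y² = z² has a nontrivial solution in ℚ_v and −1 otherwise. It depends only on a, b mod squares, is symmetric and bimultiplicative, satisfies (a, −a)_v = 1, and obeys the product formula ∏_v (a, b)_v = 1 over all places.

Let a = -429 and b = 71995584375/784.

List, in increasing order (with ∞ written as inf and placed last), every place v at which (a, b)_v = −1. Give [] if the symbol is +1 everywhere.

Mod squares: a ≡ -429, b ≡ 935. Check v ∈ {∞, 2, 3, 5, 7, 11, 13, 17}.
v=13: a=13^1·(≡6), b=13^2·(≡3) mod 13; (6|13)=-1, (3|13)=+1; (−1)^{1·2·6}·(-1)^2·(+1)^1 = +1.
v=11: a=11^1·(≡5), b=11^1·(≡2) mod 11; (5|11)=+1, (2|11)=-1; (−1)^{1·1·5}·(+1)^1·(-1)^1 = +1.
v=∞: -429 < 0 and 935 > 0  ⇒  (a,b)_∞ = +1.
v=17: a=17^0·(≡13), b=17^1·(≡1) mod 17; (13|17)=+1, (1|17)=+1; (−1)^{0·1·8}·(+1)^1·(+1)^0 = +1.
v=7: a=7^0·(≡5), b=7^-2·(≡4) mod 7; (5|7)=-1, (4|7)=+1; (−1)^{0·-2·3}·(-1)^-2·(+1)^0 = +1.
v=5: a=5^0·(≡1), b=5^5·(≡3) mod 5; (1|5)=+1, (3|5)=-1; (−1)^{0·5·2}·(+1)^5·(-1)^0 = +1.
v=3: a=3^1·(≡1), b=3^6·(≡2) mod 3; (1|3)=+1, (2|3)=-1; (−1)^{1·6·1}·(+1)^6·(-1)^1 = -1.
v=2: v_2(a)=0, v_2(b)=-4; units ≡ 3, 7 (mod 8); ε·ε+αω+βω = 1·1+0·0+-4·1 ≡ 1  ⇒  (a,b)_2 = -1.
(-429, 935 / ℚ) ramifies at {2, 3}: a division algebra.

[2, 3]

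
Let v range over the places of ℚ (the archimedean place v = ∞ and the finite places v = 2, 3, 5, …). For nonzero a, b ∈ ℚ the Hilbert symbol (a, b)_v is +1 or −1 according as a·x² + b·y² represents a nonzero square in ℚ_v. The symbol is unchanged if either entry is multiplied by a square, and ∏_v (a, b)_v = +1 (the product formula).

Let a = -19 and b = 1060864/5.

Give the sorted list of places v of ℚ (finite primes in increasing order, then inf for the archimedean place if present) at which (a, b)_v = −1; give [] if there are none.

[19, 37]

Mod squares: a ≡ -19, b ≡ 1295. Check v ∈ {∞, 2, 5, 7, 19, 37}.
v=5: a=5^0·(≡1), b=5^-1·(≡4) mod 5; (1|5)=+1, (4|5)=+1; (−1)^{0·-1·2}·(+1)^-1·(+1)^0 = +1.
v=7: a=7^0·(≡2), b=7^1·(≡6) mod 7; (2|7)=+1, (6|7)=-1; (−1)^{0·1·3}·(+1)^1·(-1)^0 = +1.
v=37: a=37^0·(≡18), b=37^1·(≡29) mod 37; (18|37)=-1, (29|37)=-1; (−1)^{0·1·18}·(-1)^1·(-1)^0 = -1.
v=∞: -19 < 0 and 1295 > 0  ⇒  (a,b)_∞ = +1.
v=2: v_2(a)=0, v_2(b)=12; units ≡ 5, 7 (mod 8); ε·ε+αω+βω = 0·1+0·0+12·1 ≡ 0  ⇒  (a,b)_2 = +1.
v=19: a=19^1·(≡18), b=19^0·(≡15) mod 19; (18|19)=-1, (15|19)=-1; (−1)^{1·0·9}·(-1)^0·(-1)^1 = -1.
Ram(-19, 1295) = {19, 37}; no ℚ_19-point on the conic.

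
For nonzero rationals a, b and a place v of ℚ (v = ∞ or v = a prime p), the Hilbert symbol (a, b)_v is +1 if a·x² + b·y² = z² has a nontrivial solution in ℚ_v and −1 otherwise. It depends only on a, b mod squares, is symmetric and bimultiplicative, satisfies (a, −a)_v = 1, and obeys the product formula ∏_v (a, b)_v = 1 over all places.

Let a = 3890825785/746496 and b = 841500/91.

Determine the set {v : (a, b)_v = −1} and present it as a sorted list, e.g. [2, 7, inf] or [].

[7, 11, 13, 17]

Mod squares: a ≡ 385, b ≡ 85085. Check v ∈ {∞, 2, 3, 5, 7, 11, 13, 17}.
v=13: a=13^0·(≡8), b=13^-1·(≡7) mod 13; (8|13)=-1, (7|13)=-1; (−1)^{0·-1·6}·(-1)^-1·(-1)^0 = -1.
v=5: a=5^1·(≡2), b=5^3·(≡2) mod 5; (2|5)=-1, (2|5)=-1; (−1)^{1·3·2}·(-1)^3·(-1)^1 = +1.
v=7: a=7^1·(≡3), b=7^-1·(≡5) mod 7; (3|7)=-1, (5|7)=-1; (−1)^{1·-1·3}·(-1)^-1·(-1)^1 = -1.
v=∞: 385 > 0 and 85085 > 0  ⇒  (a,b)_∞ = +1.
v=3: a=3^-6·(≡1), b=3^2·(≡2) mod 3; (1|3)=+1, (2|3)=-1; (−1)^{-6·2·1}·(+1)^2·(-1)^-6 = +1.
v=11: a=11^3·(≡6), b=11^1·(≡2) mod 11; (6|11)=-1, (2|11)=-1; (−1)^{3·1·5}·(-1)^1·(-1)^3 = -1.
v=2: v_2(a)=-10, v_2(b)=2; units ≡ 1, 5 (mod 8); ε·ε+αω+βω = 0·0+-10·1+2·0 ≡ 0  ⇒  (a,b)_2 = +1.
v=17: a=17^4·(≡10), b=17^1·(≡5) mod 17; (10|17)=-1, (5|17)=-1; (−1)^{4·1·8}·(-1)^1·(-1)^4 = -1.
Ram(385, 85085) = {7, 11, 13, 17}; no ℚ_7-point on the conic.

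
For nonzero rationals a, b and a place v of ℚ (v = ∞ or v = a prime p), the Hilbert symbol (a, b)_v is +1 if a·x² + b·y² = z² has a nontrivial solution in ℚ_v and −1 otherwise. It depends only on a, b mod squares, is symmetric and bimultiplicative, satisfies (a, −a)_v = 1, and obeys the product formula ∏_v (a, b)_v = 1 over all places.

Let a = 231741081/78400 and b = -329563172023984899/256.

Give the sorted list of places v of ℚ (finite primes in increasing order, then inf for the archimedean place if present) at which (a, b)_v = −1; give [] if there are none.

(a, b) ≡ (209, -289731) mod (ℚ^×)²; places V = {2, 3, 5, 7, 11, 13, 17, 19, 23, ∞}.
(a,b)_19: α=1, u≡16; β=3, v≡14 (mod 19); (16|19)=+1, (14|19)=-1; sign (−1)^1·+1^3·-1^1 = +1.
(a,b)_3: α=8, u≡2; β=13, v≡2 (mod 3); (2|3)=-1, (2|3)=-1; sign (−1)^0·-1^13·-1^8 = -1.
(a,b)_13: α=2, u≡10; β=1, v≡6 (mod 13); (10|13)=+1, (6|13)=-1; sign (−1)^0·+1^1·-1^2 = +1.
(a,b)_7: α=-2, u≡3; β=2, v≡5 (mod 7); (3|7)=-1, (5|7)=-1; sign (−1)^0·-1^2·-1^-2 = +1.
(a,b)_11: α=1, u≡2; β=2, v≡5 (mod 11); (2|11)=-1, (5|11)=+1; sign (−1)^0·-1^2·+1^1 = +1.
(a,b)_∞: sgn(209)=+, sgn(-289731)=−, so +1.
(a,b)_17: α=0, u≡3; β=1, v≡15 (mod 17); (3|17)=-1, (15|17)=+1; sign (−1)^0·-1^1·+1^0 = -1.
(a,b)_2: α=-6, β=-8; u≡1, v≡5 (mod 8); ε(u)ε(v)=0·0, αω(v)=-6·1, βω(u)=-8·0; sum ≡ 0  ⇒  +1.
(a,b)_23: α=0, u≡6; β=1, v≡15 (mod 23); (6|23)=+1, (15|23)=-1; sign (−1)^0·+1^1·-1^0 = +1.
(a,b)_5: α=-2, u≡1; β=0, v≡1 (mod 5); (1|5)=+1, (1|5)=+1; sign (−1)^0·+1^0·+1^-2 = +1.
|Ram(209, -289731)| = 2, even; anisotropic at {3, 17}.

[3, 17]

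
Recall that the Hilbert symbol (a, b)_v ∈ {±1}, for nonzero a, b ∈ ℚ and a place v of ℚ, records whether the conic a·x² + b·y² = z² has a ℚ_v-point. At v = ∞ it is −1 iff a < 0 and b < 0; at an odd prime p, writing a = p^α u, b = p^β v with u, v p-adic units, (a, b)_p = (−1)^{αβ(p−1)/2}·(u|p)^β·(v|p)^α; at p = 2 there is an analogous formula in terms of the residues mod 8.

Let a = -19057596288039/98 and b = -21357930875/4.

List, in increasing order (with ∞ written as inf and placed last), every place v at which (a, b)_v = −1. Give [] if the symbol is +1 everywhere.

[2, 5, 37, inf]

Mod squares: a ≡ -23902, b ≡ -3515. Check v ∈ {∞, 2, 3, 5, 7, 17, 19, 29, 37}.
v=5: a=5^0·(≡2), b=5^3·(≡2) mod 5; (2|5)=-1, (2|5)=-1; (−1)^{0·3·2}·(-1)^3·(-1)^0 = -1.
v=∞: -23902 < 0 and -3515 < 0  ⇒  (a,b)_∞ = -1.
v=3: a=3^8·(≡2), b=3^0·(≡1) mod 3; (2|3)=-1, (1|3)=+1; (−1)^{8·0·1}·(-1)^0·(+1)^8 = +1.
v=29: a=29^2·(≡23), b=29^2·(≡23) mod 29; (23|29)=+1, (23|29)=+1; (−1)^{2·2·14}·(+1)^2·(+1)^2 = +1.
v=37: a=37^1·(≡17), b=37^1·(≡7) mod 37; (17|37)=-1, (7|37)=+1; (−1)^{1·1·18}·(-1)^1·(+1)^1 = -1.
v=19: a=19^1·(≡15), b=19^1·(≡17) mod 19; (15|19)=-1, (17|19)=+1; (−1)^{1·1·9}·(-1)^1·(+1)^1 = +1.
v=17: a=17^3·(≡5), b=17^2·(≡13) mod 17; (5|17)=-1, (13|17)=+1; (−1)^{3·2·8}·(-1)^2·(+1)^3 = +1.
v=7: a=7^-2·(≡3), b=7^0·(≡5) mod 7; (3|7)=-1, (5|7)=-1; (−1)^{-2·0·3}·(-1)^0·(-1)^-2 = +1.
v=2: v_2(a)=-1, v_2(b)=-2; units ≡ 1, 5 (mod 8); ε·ε+αω+βω = 0·0+-1·1+-2·0 ≡ 1  ⇒  (a,b)_2 = -1.
(-23902, -3515 / ℚ) ramifies at {2, 5, 37, ∞}: a division algebra.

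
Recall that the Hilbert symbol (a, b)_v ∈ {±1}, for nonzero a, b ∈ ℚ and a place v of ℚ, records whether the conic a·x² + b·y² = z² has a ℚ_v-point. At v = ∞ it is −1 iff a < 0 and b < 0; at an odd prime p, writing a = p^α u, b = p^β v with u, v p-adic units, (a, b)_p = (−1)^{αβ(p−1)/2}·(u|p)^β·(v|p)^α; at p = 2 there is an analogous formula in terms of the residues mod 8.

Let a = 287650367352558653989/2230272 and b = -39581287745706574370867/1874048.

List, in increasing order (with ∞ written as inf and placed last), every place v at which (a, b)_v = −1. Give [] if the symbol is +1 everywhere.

[7, 23]

(a, b) ≡ (71162, -646) mod (ℚ^×)²; places V = {2, 3, 7, 11, 13, 17, 19, 23, ∞}.
(a,b)_2: α=-11, β=-7; u≡5, v≡5 (mod 8); ε(u)ε(v)=0·0, αω(v)=-11·1, βω(u)=-7·1; sum ≡ 0  ⇒  +1.
(a,b)_19: α=4, u≡4; β=5, v≡17 (mod 19); (4|19)=+1, (17|19)=+1; sign (−1)^0·+1^5·+1^4 = +1.
(a,b)_13: α=3, u≡12; β=4, v≡9 (mod 13); (12|13)=+1, (9|13)=+1; sign (−1)^0·+1^4·+1^3 = +1.
(a,b)_23: α=3, u≡13; β=4, v≡19 (mod 23); (13|23)=+1, (19|23)=-1; sign (−1)^0·+1^4·-1^3 = -1.
(a,b)_∞: sgn(71162)=+, sgn(-646)=−, so +1.
(a,b)_11: α=-2, u≡1; β=-4, v≡3 (mod 11); (1|11)=+1, (3|11)=+1; sign (−1)^0·+1^-4·+1^-2 = +1.
(a,b)_17: α=3, u≡2; β=1, v≡2 (mod 17); (2|17)=+1, (2|17)=+1; sign (−1)^0·+1^1·+1^3 = +1.
(a,b)_3: α=-2, u≡2; β=0, v≡2 (mod 3); (2|3)=-1, (2|3)=-1; sign (−1)^0·-1^0·-1^-2 = +1.
(a,b)_7: α=5, u≡1; β=6, v≡3 (mod 7); (1|7)=+1, (3|7)=-1; sign (−1)^0·+1^6·-1^5 = -1.
(71162, -646 / ℚ) ramifies at {7, 23}: a division algebra.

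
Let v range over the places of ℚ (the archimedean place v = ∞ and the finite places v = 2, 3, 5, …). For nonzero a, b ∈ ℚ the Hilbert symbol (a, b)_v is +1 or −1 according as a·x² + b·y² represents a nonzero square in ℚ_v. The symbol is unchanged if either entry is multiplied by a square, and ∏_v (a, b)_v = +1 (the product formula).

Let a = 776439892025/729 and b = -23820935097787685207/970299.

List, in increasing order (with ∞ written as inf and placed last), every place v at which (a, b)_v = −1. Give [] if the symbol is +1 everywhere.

[11, 43]

(a, b) ≡ (161, -1069453) mod (ℚ^×)²; places V = {2, 3, 5, 7, 11, 17, 19, 23, 43, ∞}.
(a,b)_23: α=1, u≡5; β=2, v≡12 (mod 23); (5|23)=-1, (12|23)=+1; sign (−1)^0·-1^2·+1^1 = +1.
(a,b)_43: α=2, u≡29; β=3, v≡32 (mod 43); (29|43)=-1, (32|43)=-1; sign (−1)^0·-1^3·-1^2 = -1.
(a,b)_17: α=2, u≡2; β=3, v≡9 (mod 17); (2|17)=+1, (9|17)=+1; sign (−1)^0·+1^3·+1^2 = +1.
(a,b)_5: α=2, u≡4; β=0, v≡2 (mod 5); (4|5)=+1, (2|5)=-1; sign (−1)^0·+1^0·-1^2 = +1.
(a,b)_∞: sgn(161)=+, sgn(-1069453)=−, so +1.
(a,b)_7: α=1, u≡1; β=5, v≡3 (mod 7); (1|7)=+1, (3|7)=-1; sign (−1)^1·+1^5·-1^1 = +1.
(a,b)_11: α=0, u≡2; β=-3, v≡8 (mod 11); (2|11)=-1, (8|11)=-1; sign (−1)^0·-1^-3·-1^0 = -1.
(a,b)_3: α=-6, u≡2; β=-6, v≡2 (mod 3); (2|3)=-1, (2|3)=-1; sign (−1)^0·-1^-6·-1^-6 = +1.
(a,b)_2: α=0, β=0; u≡1, v≡3 (mod 8); ε(u)ε(v)=0·1, αω(v)=0·1, βω(u)=0·0; sum ≡ 0  ⇒  +1.
(a,b)_19: α=2, u≡6; β=3, v≡14 (mod 19); (6|19)=+1, (14|19)=-1; sign (−1)^0·+1^3·-1^2 = +1.
|Ram(161, -1069453)| = 2, even; anisotropic at {11, 43}.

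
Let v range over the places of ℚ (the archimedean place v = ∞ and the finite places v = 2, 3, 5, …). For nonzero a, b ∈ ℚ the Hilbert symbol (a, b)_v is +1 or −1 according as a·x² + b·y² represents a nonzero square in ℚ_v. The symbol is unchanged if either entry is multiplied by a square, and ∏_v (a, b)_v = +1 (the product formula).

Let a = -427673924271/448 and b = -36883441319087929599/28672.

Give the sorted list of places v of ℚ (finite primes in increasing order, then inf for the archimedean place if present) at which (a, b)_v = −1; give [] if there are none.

Mod squares: a ≡ -121737, b ≡ -3857. Check v ∈ {∞, 2, 3, 7, 11, 17, 19, 29, 31}.
v=17: a=17^1·(≡13), b=17^2·(≡2) mod 17; (13|17)=+1, (2|17)=+1; (−1)^{1·2·8}·(+1)^2·(+1)^1 = +1.
v=∞: -121737 < 0 and -3857 < 0  ⇒  (a,b)_∞ = -1.
v=19: a=19^2·(≡14), b=19^3·(≡16) mod 19; (14|19)=-1, (16|19)=+1; (−1)^{2·3·9}·(-1)^3·(+1)^2 = -1.
v=11: a=11^1·(≡7), b=11^2·(≡1) mod 11; (7|11)=-1, (1|11)=+1; (−1)^{1·2·5}·(-1)^2·(+1)^1 = +1.
v=31: a=31^1·(≡2), b=31^2·(≡28) mod 31; (2|31)=+1, (28|31)=+1; (−1)^{1·2·15}·(+1)^2·(+1)^1 = +1.
v=2: v_2(a)=-6, v_2(b)=-12; units ≡ 7, 7 (mod 8); ε·ε+αω+βω = 1·1+-6·0+-12·0 ≡ 1  ⇒  (a,b)_2 = -1.
v=3: a=3^5·(≡2), b=3^8·(≡1) mod 3; (2|3)=-1, (1|3)=+1; (−1)^{5·8·1}·(-1)^8·(+1)^5 = +1.
v=29: a=29^2·(≡4), b=29^3·(≡18) mod 29; (4|29)=+1, (18|29)=-1; (−1)^{2·3·14}·(+1)^3·(-1)^2 = +1.
v=7: a=7^-1·(≡1), b=7^-1·(≡2) mod 7; (1|7)=+1, (2|7)=+1; (−1)^{-1·-1·3}·(+1)^-1·(+1)^-1 = -1.
|Ram(-121737, -3857)| = 4, even; anisotropic at {2, 7, 19, ∞}.

[2, 7, 19, inf]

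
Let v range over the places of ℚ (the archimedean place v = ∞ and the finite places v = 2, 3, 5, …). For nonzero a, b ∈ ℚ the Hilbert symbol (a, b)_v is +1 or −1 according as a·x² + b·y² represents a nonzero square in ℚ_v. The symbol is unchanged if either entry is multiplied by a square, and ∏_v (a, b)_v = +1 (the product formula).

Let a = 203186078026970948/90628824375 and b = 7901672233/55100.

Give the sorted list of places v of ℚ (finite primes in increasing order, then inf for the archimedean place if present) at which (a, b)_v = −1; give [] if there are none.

(a, b) ≡ (9367, 384047) mod (ℚ^×)²; places V = {2, 3, 5, 7, 13, 17, 19, 23, 29, 37, 41, ∞}.
(a,b)_2: α=2, β=-2; u≡7, v≡7 (mod 8); ε(u)ε(v)=1·1, αω(v)=2·0, βω(u)=-2·0; sum ≡ 1  ⇒  -1.
(a,b)_5: α=-4, u≡2; β=-2, v≡2 (mod 5); (2|5)=-1, (2|5)=-1; sign (−1)^0·-1^-2·-1^-4 = +1.
(a,b)_7: α=6, u≡4; β=2, v≡3 (mod 7); (4|7)=+1, (3|7)=-1; sign (−1)^0·+1^2·-1^6 = +1.
(a,b)_29: α=-1, u≡23; β=-1, v≡18 (mod 29); (23|29)=+1, (18|29)=-1; sign (−1)^0·+1^-1·-1^-1 = -1.
(a,b)_19: α=-3, u≡15; β=-1, v≡11 (mod 19); (15|19)=-1, (11|19)=+1; sign (−1)^1·-1^-1·+1^-3 = +1.
(a,b)_23: α=2, u≡12; β=0, v≡1 (mod 23); (12|23)=+1, (1|23)=+1; sign (−1)^0·+1^0·+1^2 = +1.
(a,b)_41: α=2, u≡30; β=1, v≡27 (mod 41); (30|41)=-1, (27|41)=-1; sign (−1)^0·-1^1·-1^2 = -1.
(a,b)_∞: sgn(9367)=+, sgn(384047)=+, so +1.
(a,b)_13: α=4, u≡2; β=2, v≡10 (mod 13); (2|13)=-1, (10|13)=+1; sign (−1)^0·-1^2·+1^4 = +1.
(a,b)_3: α=-6, u≡1; β=0, v≡2 (mod 3); (1|3)=+1, (2|3)=-1; sign (−1)^0·+1^0·-1^-6 = +1.
(a,b)_37: α=0, u≡15; β=2, v≡6 (mod 37); (15|37)=-1, (6|37)=-1; sign (−1)^0·-1^2·-1^0 = +1.
(a,b)_17: α=1, u≡3; β=1, v≡8 (mod 17); (3|17)=-1, (8|17)=+1; sign (−1)^0·-1^1·+1^1 = -1.
(9367, 384047 / ℚ) ramifies at {2, 17, 29, 41}: a division algebra.

[2, 17, 29, 41]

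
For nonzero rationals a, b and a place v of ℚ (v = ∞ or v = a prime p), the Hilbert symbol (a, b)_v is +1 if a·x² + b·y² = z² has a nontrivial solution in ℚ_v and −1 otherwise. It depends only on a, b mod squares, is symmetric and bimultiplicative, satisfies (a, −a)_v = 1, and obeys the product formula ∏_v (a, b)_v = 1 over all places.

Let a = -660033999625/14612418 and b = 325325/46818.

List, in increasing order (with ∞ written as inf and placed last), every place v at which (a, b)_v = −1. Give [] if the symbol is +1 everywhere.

[2, 7]

Mod squares: a ≡ -770, b ≡ 154. Check v ∈ {∞, 2, 3, 5, 7, 11, 13, 17, 53}.
v=5: a=5^3·(≡1), b=5^2·(≡1) mod 5; (1|5)=+1, (1|5)=+1; (−1)^{3·2·2}·(+1)^2·(+1)^3 = +1.
v=53: a=53^-2·(≡13), b=53^0·(≡48) mod 53; (13|53)=+1, (48|53)=-1; (−1)^{-2·0·26}·(+1)^0·(-1)^-2 = +1.
v=∞: -770 < 0 and 154 > 0  ⇒  (a,b)_∞ = +1.
v=11: a=11^1·(≡6), b=11^1·(≡9) mod 11; (6|11)=-1, (9|11)=+1; (−1)^{1·1·5}·(-1)^1·(+1)^1 = +1.
v=13: a=13^4·(≡10), b=13^2·(≡8) mod 13; (10|13)=+1, (8|13)=-1; (−1)^{4·2·6}·(+1)^2·(-1)^4 = +1.
v=3: a=3^-2·(≡1), b=3^-4·(≡1) mod 3; (1|3)=+1, (1|3)=+1; (−1)^{-2·-4·1}·(+1)^-4·(+1)^-2 = +1.
v=7: a=7^5·(≡2), b=7^1·(≡1) mod 7; (2|7)=+1, (1|7)=+1; (−1)^{5·1·3}·(+1)^1·(+1)^5 = -1.
v=2: v_2(a)=-1, v_2(b)=-1; units ≡ 7, 5 (mod 8); ε·ε+αω+βω = 1·0+-1·1+-1·0 ≡ 1  ⇒  (a,b)_2 = -1.
v=17: a=17^-2·(≡14), b=17^-2·(≡9) mod 17; (14|17)=-1, (9|17)=+1; (−1)^{-2·-2·8}·(-1)^-2·(+1)^-2 = +1.
|Ram(-770, 154)| = 2, even; anisotropic at {2, 7}.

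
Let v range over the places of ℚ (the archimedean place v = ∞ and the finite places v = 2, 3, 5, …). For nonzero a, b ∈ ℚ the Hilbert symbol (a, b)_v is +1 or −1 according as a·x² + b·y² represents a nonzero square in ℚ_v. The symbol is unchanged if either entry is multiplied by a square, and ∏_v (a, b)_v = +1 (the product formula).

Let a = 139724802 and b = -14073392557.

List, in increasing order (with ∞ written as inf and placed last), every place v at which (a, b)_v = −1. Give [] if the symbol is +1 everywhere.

Mod squares: a ≡ 15524978, b ≡ -209797. Check v ∈ {∞, 2, 3, 7, 17, 37, 41, 43}.
v=∞: 15524978 > 0 and -209797 < 0  ⇒  (a,b)_∞ = +1.
v=7: a=7^1·(≡4), b=7^3·(≡5) mod 7; (4|7)=+1, (5|7)=-1; (−1)^{1·3·3}·(+1)^3·(-1)^1 = +1.
v=2: v_2(a)=1, v_2(b)=0; units ≡ 1, 3 (mod 8); ε·ε+αω+βω = 0·1+1·1+0·0 ≡ 1  ⇒  (a,b)_2 = -1.
v=3: a=3^2·(≡2), b=3^0·(≡2) mod 3; (2|3)=-1, (2|3)=-1; (−1)^{2·0·1}·(-1)^0·(-1)^2 = +1.
v=37: a=37^1·(≡15), b=37^2·(≡27) mod 37; (15|37)=-1, (27|37)=+1; (−1)^{1·2·18}·(-1)^2·(+1)^1 = +1.
v=41: a=41^1·(≡2), b=41^1·(≡40) mod 41; (2|41)=+1, (40|41)=+1; (−1)^{1·1·20}·(+1)^1·(+1)^1 = +1.
v=43: a=43^1·(≡33), b=43^1·(≡23) mod 43; (33|43)=-1, (23|43)=+1; (−1)^{1·1·21}·(-1)^1·(+1)^1 = +1.
v=17: a=17^1·(≡14), b=17^1·(≡16) mod 17; (14|17)=-1, (16|17)=+1; (−1)^{1·1·8}·(-1)^1·(+1)^1 = -1.
Ram(15524978, -209797) = {2, 17}; no ℚ_2-point on the conic.

[2, 17]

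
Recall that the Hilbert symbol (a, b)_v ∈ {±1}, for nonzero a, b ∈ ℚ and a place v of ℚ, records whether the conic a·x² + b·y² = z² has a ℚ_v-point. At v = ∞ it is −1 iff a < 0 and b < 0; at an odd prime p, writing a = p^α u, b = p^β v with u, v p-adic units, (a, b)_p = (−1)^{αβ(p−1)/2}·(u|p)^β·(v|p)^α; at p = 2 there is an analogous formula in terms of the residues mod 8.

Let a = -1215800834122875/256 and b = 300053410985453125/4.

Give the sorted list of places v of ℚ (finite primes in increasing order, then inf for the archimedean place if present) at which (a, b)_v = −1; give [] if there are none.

[7, 11]

(a, b) ≡ (-3315, 1309) mod (ℚ^×)²; places V = {2, 3, 5, 7, 11, 13, 17, ∞}.
(a,b)_5: α=3, u≡2; β=6, v≡1 (mod 5); (2|5)=-1, (1|5)=+1; sign (−1)^0·-1^6·+1^3 = +1.
(a,b)_3: α=1, u≡2; β=0, v≡1 (mod 3); (2|3)=-1, (1|3)=+1; sign (−1)^0·-1^0·+1^1 = +1.
(a,b)_7: α=2, u≡3; β=3, v≡3 (mod 7); (3|7)=-1, (3|7)=-1; sign (−1)^0·-1^3·-1^2 = -1.
(a,b)_17: α=1, u≡13; β=1, v≡4 (mod 17); (13|17)=+1, (4|17)=+1; sign (−1)^0·+1^1·+1^1 = +1.
(a,b)_2: α=-8, β=-2; u≡5, v≡5 (mod 8); ε(u)ε(v)=0·0, αω(v)=-8·1, βω(u)=-2·1; sum ≡ 0  ⇒  +1.
(a,b)_13: α=3, u≡7; β=2, v≡3 (mod 13); (7|13)=-1, (3|13)=+1; sign (−1)^0·-1^2·+1^3 = +1.
(a,b)_11: α=6, u≡8; β=7, v≡5 (mod 11); (8|11)=-1, (5|11)=+1; sign (−1)^0·-1^7·+1^6 = -1.
(a,b)_∞: sgn(-3315)=−, sgn(1309)=+, so +1.
Ram(-3315, 1309) = {7, 11}; no ℚ_7-point on the conic.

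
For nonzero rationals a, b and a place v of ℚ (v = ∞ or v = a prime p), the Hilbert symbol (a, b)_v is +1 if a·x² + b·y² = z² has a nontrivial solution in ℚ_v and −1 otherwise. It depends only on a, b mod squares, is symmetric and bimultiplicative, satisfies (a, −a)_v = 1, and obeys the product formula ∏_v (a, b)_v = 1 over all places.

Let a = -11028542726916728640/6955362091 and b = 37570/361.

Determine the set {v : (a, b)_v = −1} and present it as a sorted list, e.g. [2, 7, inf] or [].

(a, b) ≡ (-67735, 130) mod (ℚ^×)²; places V = {2, 3, 5, 11, 13, 17, 19, 23, 31, 53, ∞}.
(a,b)_17: α=4, u≡10; β=2, v≡7 (mod 17); (10|17)=-1, (7|17)=-1; sign (−1)^0·-1^2·-1^4 = +1.
(a,b)_23: α=1, u≡22; β=0, v≡5 (mod 23); (22|23)=-1, (5|23)=-1; sign (−1)^0·-1^0·-1^1 = -1.
(a,b)_5: α=1, u≡2; β=1, v≡4 (mod 5); (2|5)=-1, (4|5)=+1; sign (−1)^0·-1^1·+1^1 = -1.
(a,b)_2: α=6, β=1; u≡1, v≡1 (mod 8); ε(u)ε(v)=0·0, αω(v)=6·0, βω(u)=1·0; sum ≡ 0  ⇒  +1.
(a,b)_13: α=0, u≡5; β=1, v≡3 (mod 13); (5|13)=-1, (3|13)=+1; sign (−1)^0·-1^1·+1^0 = -1.
(a,b)_19: α=-5, u≡4; β=-2, v≡7 (mod 19); (4|19)=+1, (7|19)=+1; sign (−1)^0·+1^-2·+1^-5 = +1.
(a,b)_31: α=1, u≡1; β=0, v≡3 (mod 31); (1|31)=+1, (3|31)=-1; sign (−1)^0·+1^0·-1^1 = -1.
(a,b)_11: α=2, u≡4; β=0, v≡3 (mod 11); (4|11)=+1, (3|11)=+1; sign (−1)^0·+1^0·+1^2 = +1.
(a,b)_∞: sgn(-67735)=−, sgn(130)=+, so +1.
(a,b)_53: α=-2, u≡10; β=0, v≡6 (mod 53); (10|53)=+1, (6|53)=+1; sign (−1)^0·+1^0·+1^-2 = +1.
(a,b)_3: α=14, u≡2; β=0, v≡1 (mod 3); (2|3)=-1, (1|3)=+1; sign (−1)^0·-1^0·+1^14 = +1.
(-67735, 130 / ℚ) ramifies at {5, 13, 23, 31}: a division algebra.

[5, 13, 23, 31]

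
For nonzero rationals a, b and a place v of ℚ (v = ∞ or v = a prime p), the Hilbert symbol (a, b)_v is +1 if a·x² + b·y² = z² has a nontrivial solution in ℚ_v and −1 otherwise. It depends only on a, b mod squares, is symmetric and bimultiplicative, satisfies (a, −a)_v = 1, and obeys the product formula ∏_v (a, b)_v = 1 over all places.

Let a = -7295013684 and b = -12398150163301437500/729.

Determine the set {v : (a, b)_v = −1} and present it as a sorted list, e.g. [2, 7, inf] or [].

[7, 17, 37, inf]

Mod squares: a ≡ -383061, b ≡ -23. Check v ∈ {∞, 2, 3, 5, 7, 17, 23, 29, 37}.
v=17: a=17^1·(≡2), b=17^2·(≡7) mod 17; (2|17)=+1, (7|17)=-1; (−1)^{1·2·8}·(+1)^2·(-1)^1 = -1.
v=37: a=37^1·(≡34), b=37^2·(≡5) mod 37; (34|37)=+1, (5|37)=-1; (−1)^{1·2·18}·(+1)^2·(-1)^1 = -1.
v=5: a=5^0·(≡1), b=5^6·(≡2) mod 5; (1|5)=+1, (2|5)=-1; (−1)^{0·6·2}·(+1)^6·(-1)^0 = +1.
v=∞: -383061 < 0 and -23 < 0  ⇒  (a,b)_∞ = -1.
v=29: a=29^1·(≡10), b=29^2·(≡22) mod 29; (10|29)=-1, (22|29)=+1; (−1)^{1·2·14}·(-1)^2·(+1)^1 = +1.
v=3: a=3^3·(≡2), b=3^-6·(≡1) mod 3; (2|3)=-1, (1|3)=+1; (−1)^{3·-6·1}·(-1)^-6·(+1)^3 = +1.
v=2: v_2(a)=2, v_2(b)=2; units ≡ 3, 1 (mod 8); ε·ε+αω+βω = 1·0+2·0+2·1 ≡ 0  ⇒  (a,b)_2 = +1.
v=23: a=23^2·(≡6), b=23^3·(≡22) mod 23; (6|23)=+1, (22|23)=-1; (−1)^{2·3·11}·(+1)^3·(-1)^2 = +1.
v=7: a=7^1·(≡5), b=7^2·(≡3) mod 7; (5|7)=-1, (3|7)=-1; (−1)^{1·2·3}·(-1)^2·(-1)^1 = -1.
Ram(-383061, -23) = {7, 17, 37, ∞}; no ℚ_7-point on the conic.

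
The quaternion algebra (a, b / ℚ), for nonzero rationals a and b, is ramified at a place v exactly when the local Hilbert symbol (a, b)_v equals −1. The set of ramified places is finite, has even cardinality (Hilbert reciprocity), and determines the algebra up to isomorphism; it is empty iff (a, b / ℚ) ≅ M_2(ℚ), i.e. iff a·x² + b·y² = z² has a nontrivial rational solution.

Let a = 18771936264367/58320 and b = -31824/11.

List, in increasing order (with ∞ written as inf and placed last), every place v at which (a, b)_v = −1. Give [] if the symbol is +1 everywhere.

(a, b) ≡ (24035, -2431) mod (ℚ^×)²; places V = {2, 3, 5, 11, 13, 17, 19, 23, ∞}.
(a,b)_5: α=-1, u≡3; β=0, v≡1 (mod 5); (3|5)=-1, (1|5)=+1; sign (−1)^0·-1^0·+1^-1 = +1.
(a,b)_∞: sgn(24035)=+, sgn(-2431)=−, so +1.
(a,b)_13: α=2, u≡6; β=1, v≡2 (mod 13); (6|13)=-1, (2|13)=-1; sign (−1)^0·-1^1·-1^2 = -1.
(a,b)_17: α=0, u≡3; β=1, v≡6 (mod 17); (3|17)=-1, (6|17)=-1; sign (−1)^0·-1^1·-1^0 = -1.
(a,b)_3: α=-6, u≡2; β=2, v≡2 (mod 3); (2|3)=-1, (2|3)=-1; sign (−1)^0·-1^2·-1^-6 = +1.
(a,b)_23: α=3, u≡15; β=0, v≡7 (mod 23); (15|23)=-1, (7|23)=-1; sign (−1)^0·-1^0·-1^3 = -1.
(a,b)_19: α=3, u≡9; β=0, v≡7 (mod 19); (9|19)=+1, (7|19)=+1; sign (−1)^0·+1^0·+1^3 = +1.
(a,b)_2: α=-4, β=4; u≡3, v≡1 (mod 8); ε(u)ε(v)=1·0, αω(v)=-4·0, βω(u)=4·1; sum ≡ 0  ⇒  +1.
(a,b)_11: α=3, u≡10; β=-1, v≡10 (mod 11); (10|11)=-1, (10|11)=-1; sign (−1)^1·-1^-1·-1^3 = -1.
Ram(24035, -2431) = {11, 13, 17, 23}; no ℚ_11-point on the conic.

[11, 13, 17, 23]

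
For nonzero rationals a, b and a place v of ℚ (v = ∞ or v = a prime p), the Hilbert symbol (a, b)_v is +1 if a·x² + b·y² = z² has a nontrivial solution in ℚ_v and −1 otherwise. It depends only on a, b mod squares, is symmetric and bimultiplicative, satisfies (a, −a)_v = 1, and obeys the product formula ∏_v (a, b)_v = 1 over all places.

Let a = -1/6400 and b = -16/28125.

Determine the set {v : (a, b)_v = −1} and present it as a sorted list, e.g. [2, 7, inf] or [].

[2, inf]

(a, b) ≡ (-1, -5) mod (ℚ^×)²; places V = {2, 3, 5, ∞}.
(a,b)_∞: sgn(-1)=−, sgn(-5)=−, so -1.
(a,b)_5: α=-2, u≡4; β=-5, v≡1 (mod 5); (4|5)=+1, (1|5)=+1; sign (−1)^0·+1^-5·+1^-2 = +1.
(a,b)_3: α=0, u≡2; β=-2, v≡1 (mod 3); (2|3)=-1, (1|3)=+1; sign (−1)^0·-1^-2·+1^0 = +1.
(a,b)_2: α=-8, β=4; u≡7, v≡3 (mod 8); ε(u)ε(v)=1·1, αω(v)=-8·1, βω(u)=4·0; sum ≡ 1  ⇒  -1.
(-1, -5 / ℚ) ramifies at {2, ∞}: a division algebra.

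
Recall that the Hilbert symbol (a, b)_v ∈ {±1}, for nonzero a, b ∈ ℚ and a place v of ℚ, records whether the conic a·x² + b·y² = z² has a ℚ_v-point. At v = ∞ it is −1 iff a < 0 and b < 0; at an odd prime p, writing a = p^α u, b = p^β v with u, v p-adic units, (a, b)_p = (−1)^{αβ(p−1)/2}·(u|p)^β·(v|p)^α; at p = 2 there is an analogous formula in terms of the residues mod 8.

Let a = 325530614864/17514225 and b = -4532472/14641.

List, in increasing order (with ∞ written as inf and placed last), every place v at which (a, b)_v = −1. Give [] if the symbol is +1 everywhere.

(a, b) ≡ (50141, -238) mod (ℚ^×)²; places V = {2, 3, 5, 7, 11, 13, 17, 19, 23, 29, 31, ∞}.
(a,b)_13: α=3, u≡9; β=0, v≡10 (mod 13); (9|13)=+1, (10|13)=+1; sign (−1)^0·+1^0·+1^3 = +1.
(a,b)_2: α=4, β=3; u≡5, v≡1 (mod 8); ε(u)ε(v)=0·0, αω(v)=4·0, βω(u)=3·1; sum ≡ 1  ⇒  -1.
(a,b)_23: α=0, u≡2; β=2, v≡15 (mod 23); (2|23)=+1, (15|23)=-1; sign (−1)^0·+1^2·-1^0 = +1.
(a,b)_19: α=1, u≡5; β=0, v≡17 (mod 19); (5|19)=+1, (17|19)=+1; sign (−1)^0·+1^0·+1^1 = +1.
(a,b)_5: α=-2, u≡1; β=0, v≡3 (mod 5); (1|5)=+1, (3|5)=-1; sign (−1)^0·+1^0·-1^-2 = +1.
(a,b)_∞: sgn(50141)=+, sgn(-238)=−, so +1.
(a,b)_17: α=0, u≡13; β=1, v≡3 (mod 17); (13|17)=+1, (3|17)=-1; sign (−1)^0·+1^1·-1^0 = +1.
(a,b)_3: α=-6, u≡2; β=2, v≡2 (mod 3); (2|3)=-1, (2|3)=-1; sign (−1)^0·-1^2·-1^-6 = +1.
(a,b)_7: α=5, u≡4; β=1, v≡1 (mod 7); (4|7)=+1, (1|7)=+1; sign (−1)^1·+1^1·+1^5 = -1.
(a,b)_11: α=0, u≡5; β=-4, v≡1 (mod 11); (5|11)=+1, (1|11)=+1; sign (−1)^0·+1^-4·+1^0 = +1.
(a,b)_31: α=-2, u≡18; β=0, v≡18 (mod 31); (18|31)=+1, (18|31)=+1; sign (−1)^0·+1^0·+1^-2 = +1.
(a,b)_29: α=1, u≡10; β=0, v≡1 (mod 29); (10|29)=-1, (1|29)=+1; sign (−1)^0·-1^0·+1^1 = +1.
|Ram(50141, -238)| = 2, even; anisotropic at {2, 7}.

[2, 7]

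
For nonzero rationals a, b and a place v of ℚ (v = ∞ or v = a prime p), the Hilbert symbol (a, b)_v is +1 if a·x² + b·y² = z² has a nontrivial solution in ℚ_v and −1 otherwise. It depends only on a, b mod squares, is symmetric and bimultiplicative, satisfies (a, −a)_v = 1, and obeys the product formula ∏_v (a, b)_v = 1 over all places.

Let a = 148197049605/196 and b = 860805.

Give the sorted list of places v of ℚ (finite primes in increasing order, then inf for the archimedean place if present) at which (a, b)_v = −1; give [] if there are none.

(a, b) ≡ (5, 95645) mod (ℚ^×)²; places V = {2, 3, 5, 7, 11, 37, 47, ∞}.
(a,b)_2: α=-2, β=0; u≡5, v≡5 (mod 8); ε(u)ε(v)=0·0, αω(v)=-2·1, βω(u)=0·1; sum ≡ 0  ⇒  +1.
(a,b)_3: α=4, u≡2; β=2, v≡2 (mod 3); (2|3)=-1, (2|3)=-1; sign (−1)^0·-1^2·-1^4 = +1.
(a,b)_7: α=-2, u≡6; β=0, v≡1 (mod 7); (6|7)=-1, (1|7)=+1; sign (−1)^0·-1^0·+1^-2 = +1.
(a,b)_∞: sgn(5)=+, sgn(95645)=+, so +1.
(a,b)_47: α=2, u≡35; β=1, v≡32 (mod 47); (35|47)=-1, (32|47)=+1; sign (−1)^0·-1^1·+1^2 = -1.
(a,b)_11: α=2, u≡1; β=1, v≡1 (mod 11); (1|11)=+1, (1|11)=+1; sign (−1)^0·+1^1·+1^2 = +1.
(a,b)_37: α=2, u≡20; β=1, v≡29 (mod 37); (20|37)=-1, (29|37)=-1; sign (−1)^0·-1^1·-1^2 = -1.
(a,b)_5: α=1, u≡1; β=1, v≡1 (mod 5); (1|5)=+1, (1|5)=+1; sign (−1)^0·+1^1·+1^1 = +1.
|Ram(5, 95645)| = 2, even; anisotropic at {37, 47}.

[37, 47]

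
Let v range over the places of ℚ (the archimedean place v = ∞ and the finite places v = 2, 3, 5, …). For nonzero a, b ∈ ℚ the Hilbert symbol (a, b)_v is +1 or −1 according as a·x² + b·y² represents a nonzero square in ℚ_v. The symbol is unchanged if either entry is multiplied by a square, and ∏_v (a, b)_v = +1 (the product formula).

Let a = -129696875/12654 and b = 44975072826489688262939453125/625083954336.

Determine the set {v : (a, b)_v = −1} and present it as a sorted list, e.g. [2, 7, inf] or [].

[2, 19]

Mod squares: a ≡ -49210, b ≡ 43586. Check v ∈ {∞, 2, 3, 5, 7, 11, 19, 23, 31, 37}.
v=11: a=11^2·(≡5), b=11^6·(≡5) mod 11; (5|11)=+1, (5|11)=+1; (−1)^{2·6·5}·(+1)^6·(+1)^2 = +1.
v=31: a=31^0·(≡25), b=31^1·(≡17) mod 31; (25|31)=+1, (17|31)=-1; (−1)^{0·1·15}·(+1)^1·(-1)^0 = +1.
v=∞: -49210 < 0 and 43586 > 0  ⇒  (a,b)_∞ = +1.
v=23: a=23^0·(≡14), b=23^-2·(≡2) mod 23; (14|23)=-1, (2|23)=+1; (−1)^{0·-2·11}·(-1)^-2·(+1)^0 = +1.
v=37: a=37^-1·(≡29), b=37^-3·(≡2) mod 37; (29|37)=-1, (2|37)=-1; (−1)^{-1·-3·18}·(-1)^-3·(-1)^-1 = +1.
v=7: a=7^3·(≡3), b=7^10·(≡1) mod 7; (3|7)=-1, (1|7)=+1; (−1)^{3·10·3}·(-1)^10·(+1)^3 = +1.
v=19: a=19^-1·(≡13), b=19^1·(≡2) mod 19; (13|19)=-1, (2|19)=-1; (−1)^{-1·1·9}·(-1)^1·(-1)^-1 = -1.
v=2: v_2(a)=-1, v_2(b)=-5; units ≡ 3, 1 (mod 8); ε·ε+αω+βω = 1·0+-1·0+-5·1 ≡ 1  ⇒  (a,b)_2 = -1.
v=3: a=3^-2·(≡2), b=3^-6·(≡2) mod 3; (2|3)=-1, (2|3)=-1; (−1)^{-2·-6·1}·(-1)^-6·(-1)^-2 = +1.
v=5: a=5^5·(≡3), b=5^16·(≡1) mod 5; (3|5)=-1, (1|5)=+1; (−1)^{5·16·2}·(-1)^16·(+1)^5 = +1.
(-49210, 43586 / ℚ) ramifies at {2, 19}: a division algebra.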